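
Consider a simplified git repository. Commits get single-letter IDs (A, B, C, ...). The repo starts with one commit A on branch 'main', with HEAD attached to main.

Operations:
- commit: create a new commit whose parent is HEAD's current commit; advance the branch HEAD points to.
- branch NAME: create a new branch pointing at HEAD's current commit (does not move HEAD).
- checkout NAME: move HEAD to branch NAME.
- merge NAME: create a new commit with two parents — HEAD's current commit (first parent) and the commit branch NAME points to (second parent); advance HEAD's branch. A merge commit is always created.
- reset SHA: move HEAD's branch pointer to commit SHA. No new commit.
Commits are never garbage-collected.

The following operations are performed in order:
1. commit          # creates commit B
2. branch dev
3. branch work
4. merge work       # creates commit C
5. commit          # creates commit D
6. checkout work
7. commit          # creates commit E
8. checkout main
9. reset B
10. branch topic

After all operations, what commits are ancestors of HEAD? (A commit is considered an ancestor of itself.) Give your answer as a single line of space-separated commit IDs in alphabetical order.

After op 1 (commit): HEAD=main@B [main=B]
After op 2 (branch): HEAD=main@B [dev=B main=B]
After op 3 (branch): HEAD=main@B [dev=B main=B work=B]
After op 4 (merge): HEAD=main@C [dev=B main=C work=B]
After op 5 (commit): HEAD=main@D [dev=B main=D work=B]
After op 6 (checkout): HEAD=work@B [dev=B main=D work=B]
After op 7 (commit): HEAD=work@E [dev=B main=D work=E]
After op 8 (checkout): HEAD=main@D [dev=B main=D work=E]
After op 9 (reset): HEAD=main@B [dev=B main=B work=E]
After op 10 (branch): HEAD=main@B [dev=B main=B topic=B work=E]

Answer: A B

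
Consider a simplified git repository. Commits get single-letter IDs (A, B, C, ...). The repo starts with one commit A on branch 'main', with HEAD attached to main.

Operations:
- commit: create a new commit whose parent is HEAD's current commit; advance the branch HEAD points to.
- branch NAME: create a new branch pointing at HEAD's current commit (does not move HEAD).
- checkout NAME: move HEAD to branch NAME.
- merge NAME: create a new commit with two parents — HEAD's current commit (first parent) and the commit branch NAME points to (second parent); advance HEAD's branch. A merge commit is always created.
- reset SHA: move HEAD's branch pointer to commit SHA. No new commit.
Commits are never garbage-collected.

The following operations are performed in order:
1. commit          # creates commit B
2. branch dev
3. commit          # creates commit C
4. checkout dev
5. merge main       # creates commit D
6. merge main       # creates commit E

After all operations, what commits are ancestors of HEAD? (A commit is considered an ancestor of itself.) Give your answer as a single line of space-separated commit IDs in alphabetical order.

Answer: A B C D E

Derivation:
After op 1 (commit): HEAD=main@B [main=B]
After op 2 (branch): HEAD=main@B [dev=B main=B]
After op 3 (commit): HEAD=main@C [dev=B main=C]
After op 4 (checkout): HEAD=dev@B [dev=B main=C]
After op 5 (merge): HEAD=dev@D [dev=D main=C]
After op 6 (merge): HEAD=dev@E [dev=E main=C]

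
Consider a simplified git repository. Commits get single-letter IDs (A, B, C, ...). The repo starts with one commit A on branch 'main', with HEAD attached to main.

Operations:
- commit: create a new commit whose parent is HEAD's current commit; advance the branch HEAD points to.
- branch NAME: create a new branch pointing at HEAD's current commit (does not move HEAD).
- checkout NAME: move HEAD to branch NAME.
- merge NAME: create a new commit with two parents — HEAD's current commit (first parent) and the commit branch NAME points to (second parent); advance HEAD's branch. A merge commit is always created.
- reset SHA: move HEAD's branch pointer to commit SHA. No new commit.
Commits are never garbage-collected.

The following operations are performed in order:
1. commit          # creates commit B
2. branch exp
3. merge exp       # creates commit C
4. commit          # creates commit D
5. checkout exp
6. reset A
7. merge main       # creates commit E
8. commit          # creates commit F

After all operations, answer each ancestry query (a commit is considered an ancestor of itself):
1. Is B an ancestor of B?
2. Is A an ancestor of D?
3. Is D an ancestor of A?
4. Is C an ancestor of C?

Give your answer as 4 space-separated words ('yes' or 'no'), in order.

After op 1 (commit): HEAD=main@B [main=B]
After op 2 (branch): HEAD=main@B [exp=B main=B]
After op 3 (merge): HEAD=main@C [exp=B main=C]
After op 4 (commit): HEAD=main@D [exp=B main=D]
After op 5 (checkout): HEAD=exp@B [exp=B main=D]
After op 6 (reset): HEAD=exp@A [exp=A main=D]
After op 7 (merge): HEAD=exp@E [exp=E main=D]
After op 8 (commit): HEAD=exp@F [exp=F main=D]
ancestors(B) = {A,B}; B in? yes
ancestors(D) = {A,B,C,D}; A in? yes
ancestors(A) = {A}; D in? no
ancestors(C) = {A,B,C}; C in? yes

Answer: yes yes no yes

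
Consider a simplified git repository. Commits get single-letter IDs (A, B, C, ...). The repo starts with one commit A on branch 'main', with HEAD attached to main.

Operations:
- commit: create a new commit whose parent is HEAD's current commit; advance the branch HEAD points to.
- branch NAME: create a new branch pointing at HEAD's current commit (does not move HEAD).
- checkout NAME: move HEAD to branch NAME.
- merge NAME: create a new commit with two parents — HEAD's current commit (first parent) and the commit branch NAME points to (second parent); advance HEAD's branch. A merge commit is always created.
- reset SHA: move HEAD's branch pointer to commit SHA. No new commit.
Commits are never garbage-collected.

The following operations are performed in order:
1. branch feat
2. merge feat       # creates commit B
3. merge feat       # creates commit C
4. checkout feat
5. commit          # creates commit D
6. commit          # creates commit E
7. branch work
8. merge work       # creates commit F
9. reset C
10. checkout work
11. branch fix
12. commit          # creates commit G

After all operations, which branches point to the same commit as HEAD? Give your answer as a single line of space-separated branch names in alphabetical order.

Answer: work

Derivation:
After op 1 (branch): HEAD=main@A [feat=A main=A]
After op 2 (merge): HEAD=main@B [feat=A main=B]
After op 3 (merge): HEAD=main@C [feat=A main=C]
After op 4 (checkout): HEAD=feat@A [feat=A main=C]
After op 5 (commit): HEAD=feat@D [feat=D main=C]
After op 6 (commit): HEAD=feat@E [feat=E main=C]
After op 7 (branch): HEAD=feat@E [feat=E main=C work=E]
After op 8 (merge): HEAD=feat@F [feat=F main=C work=E]
After op 9 (reset): HEAD=feat@C [feat=C main=C work=E]
After op 10 (checkout): HEAD=work@E [feat=C main=C work=E]
After op 11 (branch): HEAD=work@E [feat=C fix=E main=C work=E]
After op 12 (commit): HEAD=work@G [feat=C fix=E main=C work=G]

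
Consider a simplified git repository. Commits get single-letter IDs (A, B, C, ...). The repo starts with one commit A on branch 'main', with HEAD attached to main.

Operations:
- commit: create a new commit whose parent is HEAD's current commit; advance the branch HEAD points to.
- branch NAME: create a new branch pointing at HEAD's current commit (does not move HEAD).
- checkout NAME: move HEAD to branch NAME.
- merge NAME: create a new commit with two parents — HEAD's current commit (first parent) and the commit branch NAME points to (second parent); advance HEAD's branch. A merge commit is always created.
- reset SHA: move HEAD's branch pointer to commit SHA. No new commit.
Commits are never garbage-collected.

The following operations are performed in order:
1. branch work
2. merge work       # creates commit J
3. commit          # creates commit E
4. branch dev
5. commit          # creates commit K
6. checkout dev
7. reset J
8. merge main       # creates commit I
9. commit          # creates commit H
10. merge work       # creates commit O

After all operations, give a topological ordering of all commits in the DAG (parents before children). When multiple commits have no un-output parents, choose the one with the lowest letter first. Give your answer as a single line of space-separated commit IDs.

After op 1 (branch): HEAD=main@A [main=A work=A]
After op 2 (merge): HEAD=main@J [main=J work=A]
After op 3 (commit): HEAD=main@E [main=E work=A]
After op 4 (branch): HEAD=main@E [dev=E main=E work=A]
After op 5 (commit): HEAD=main@K [dev=E main=K work=A]
After op 6 (checkout): HEAD=dev@E [dev=E main=K work=A]
After op 7 (reset): HEAD=dev@J [dev=J main=K work=A]
After op 8 (merge): HEAD=dev@I [dev=I main=K work=A]
After op 9 (commit): HEAD=dev@H [dev=H main=K work=A]
After op 10 (merge): HEAD=dev@O [dev=O main=K work=A]
commit A: parents=[]
commit E: parents=['J']
commit H: parents=['I']
commit I: parents=['J', 'K']
commit J: parents=['A', 'A']
commit K: parents=['E']
commit O: parents=['H', 'A']

Answer: A J E K I H O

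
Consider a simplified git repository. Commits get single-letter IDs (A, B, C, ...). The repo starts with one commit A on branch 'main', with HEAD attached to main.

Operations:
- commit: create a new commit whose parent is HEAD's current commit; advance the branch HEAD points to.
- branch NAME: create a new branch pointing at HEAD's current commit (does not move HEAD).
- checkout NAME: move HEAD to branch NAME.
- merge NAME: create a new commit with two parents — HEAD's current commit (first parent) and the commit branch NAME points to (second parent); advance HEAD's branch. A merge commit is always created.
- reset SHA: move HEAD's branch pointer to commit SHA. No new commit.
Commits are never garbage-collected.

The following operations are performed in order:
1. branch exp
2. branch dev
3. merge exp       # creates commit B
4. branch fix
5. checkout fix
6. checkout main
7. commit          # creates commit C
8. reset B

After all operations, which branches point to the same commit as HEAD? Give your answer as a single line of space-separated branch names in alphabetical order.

Answer: fix main

Derivation:
After op 1 (branch): HEAD=main@A [exp=A main=A]
After op 2 (branch): HEAD=main@A [dev=A exp=A main=A]
After op 3 (merge): HEAD=main@B [dev=A exp=A main=B]
After op 4 (branch): HEAD=main@B [dev=A exp=A fix=B main=B]
After op 5 (checkout): HEAD=fix@B [dev=A exp=A fix=B main=B]
After op 6 (checkout): HEAD=main@B [dev=A exp=A fix=B main=B]
After op 7 (commit): HEAD=main@C [dev=A exp=A fix=B main=C]
After op 8 (reset): HEAD=main@B [dev=A exp=A fix=B main=B]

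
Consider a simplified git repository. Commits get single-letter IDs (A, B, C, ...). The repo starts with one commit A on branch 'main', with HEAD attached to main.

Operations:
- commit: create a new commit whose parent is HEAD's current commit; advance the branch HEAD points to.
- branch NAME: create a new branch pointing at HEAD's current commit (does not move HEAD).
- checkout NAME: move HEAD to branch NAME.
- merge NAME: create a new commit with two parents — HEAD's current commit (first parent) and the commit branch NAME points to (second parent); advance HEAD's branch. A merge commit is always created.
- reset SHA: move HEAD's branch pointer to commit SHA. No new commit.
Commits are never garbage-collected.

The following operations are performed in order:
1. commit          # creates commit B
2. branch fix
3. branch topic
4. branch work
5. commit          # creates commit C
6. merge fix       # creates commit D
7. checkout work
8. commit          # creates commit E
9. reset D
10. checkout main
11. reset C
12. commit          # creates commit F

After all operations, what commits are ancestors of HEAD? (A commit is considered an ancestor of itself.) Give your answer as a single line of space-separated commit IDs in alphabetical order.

Answer: A B C F

Derivation:
After op 1 (commit): HEAD=main@B [main=B]
After op 2 (branch): HEAD=main@B [fix=B main=B]
After op 3 (branch): HEAD=main@B [fix=B main=B topic=B]
After op 4 (branch): HEAD=main@B [fix=B main=B topic=B work=B]
After op 5 (commit): HEAD=main@C [fix=B main=C topic=B work=B]
After op 6 (merge): HEAD=main@D [fix=B main=D topic=B work=B]
After op 7 (checkout): HEAD=work@B [fix=B main=D topic=B work=B]
After op 8 (commit): HEAD=work@E [fix=B main=D topic=B work=E]
After op 9 (reset): HEAD=work@D [fix=B main=D topic=B work=D]
After op 10 (checkout): HEAD=main@D [fix=B main=D topic=B work=D]
After op 11 (reset): HEAD=main@C [fix=B main=C topic=B work=D]
After op 12 (commit): HEAD=main@F [fix=B main=F topic=B work=D]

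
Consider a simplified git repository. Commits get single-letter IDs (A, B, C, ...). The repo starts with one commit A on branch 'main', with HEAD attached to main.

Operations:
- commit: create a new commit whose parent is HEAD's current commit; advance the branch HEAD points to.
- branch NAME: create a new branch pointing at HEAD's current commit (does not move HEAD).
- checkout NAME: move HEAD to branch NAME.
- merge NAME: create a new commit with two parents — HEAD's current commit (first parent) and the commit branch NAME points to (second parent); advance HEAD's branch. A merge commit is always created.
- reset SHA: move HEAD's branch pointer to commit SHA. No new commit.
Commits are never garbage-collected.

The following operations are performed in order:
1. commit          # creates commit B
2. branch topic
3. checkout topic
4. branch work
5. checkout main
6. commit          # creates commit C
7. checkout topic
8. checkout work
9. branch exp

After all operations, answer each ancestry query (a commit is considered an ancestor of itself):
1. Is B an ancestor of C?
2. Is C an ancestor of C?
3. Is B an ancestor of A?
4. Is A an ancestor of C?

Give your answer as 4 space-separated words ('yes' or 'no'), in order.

After op 1 (commit): HEAD=main@B [main=B]
After op 2 (branch): HEAD=main@B [main=B topic=B]
After op 3 (checkout): HEAD=topic@B [main=B topic=B]
After op 4 (branch): HEAD=topic@B [main=B topic=B work=B]
After op 5 (checkout): HEAD=main@B [main=B topic=B work=B]
After op 6 (commit): HEAD=main@C [main=C topic=B work=B]
After op 7 (checkout): HEAD=topic@B [main=C topic=B work=B]
After op 8 (checkout): HEAD=work@B [main=C topic=B work=B]
After op 9 (branch): HEAD=work@B [exp=B main=C topic=B work=B]
ancestors(C) = {A,B,C}; B in? yes
ancestors(C) = {A,B,C}; C in? yes
ancestors(A) = {A}; B in? no
ancestors(C) = {A,B,C}; A in? yes

Answer: yes yes no yes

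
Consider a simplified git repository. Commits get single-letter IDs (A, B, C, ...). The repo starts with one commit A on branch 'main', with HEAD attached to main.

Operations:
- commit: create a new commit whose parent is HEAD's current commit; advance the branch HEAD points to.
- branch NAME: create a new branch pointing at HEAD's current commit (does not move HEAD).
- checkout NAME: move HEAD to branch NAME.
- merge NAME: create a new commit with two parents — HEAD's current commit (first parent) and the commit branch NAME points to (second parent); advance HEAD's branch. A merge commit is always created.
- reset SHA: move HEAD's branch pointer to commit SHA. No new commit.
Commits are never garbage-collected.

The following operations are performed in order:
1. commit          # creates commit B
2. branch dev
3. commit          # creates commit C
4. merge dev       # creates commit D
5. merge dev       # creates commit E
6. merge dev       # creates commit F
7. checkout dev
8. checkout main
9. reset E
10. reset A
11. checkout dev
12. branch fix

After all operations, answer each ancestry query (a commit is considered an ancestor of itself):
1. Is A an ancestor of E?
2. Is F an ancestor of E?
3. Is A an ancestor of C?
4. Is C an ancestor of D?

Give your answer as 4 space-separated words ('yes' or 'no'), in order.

Answer: yes no yes yes

Derivation:
After op 1 (commit): HEAD=main@B [main=B]
After op 2 (branch): HEAD=main@B [dev=B main=B]
After op 3 (commit): HEAD=main@C [dev=B main=C]
After op 4 (merge): HEAD=main@D [dev=B main=D]
After op 5 (merge): HEAD=main@E [dev=B main=E]
After op 6 (merge): HEAD=main@F [dev=B main=F]
After op 7 (checkout): HEAD=dev@B [dev=B main=F]
After op 8 (checkout): HEAD=main@F [dev=B main=F]
After op 9 (reset): HEAD=main@E [dev=B main=E]
After op 10 (reset): HEAD=main@A [dev=B main=A]
After op 11 (checkout): HEAD=dev@B [dev=B main=A]
After op 12 (branch): HEAD=dev@B [dev=B fix=B main=A]
ancestors(E) = {A,B,C,D,E}; A in? yes
ancestors(E) = {A,B,C,D,E}; F in? no
ancestors(C) = {A,B,C}; A in? yes
ancestors(D) = {A,B,C,D}; C in? yes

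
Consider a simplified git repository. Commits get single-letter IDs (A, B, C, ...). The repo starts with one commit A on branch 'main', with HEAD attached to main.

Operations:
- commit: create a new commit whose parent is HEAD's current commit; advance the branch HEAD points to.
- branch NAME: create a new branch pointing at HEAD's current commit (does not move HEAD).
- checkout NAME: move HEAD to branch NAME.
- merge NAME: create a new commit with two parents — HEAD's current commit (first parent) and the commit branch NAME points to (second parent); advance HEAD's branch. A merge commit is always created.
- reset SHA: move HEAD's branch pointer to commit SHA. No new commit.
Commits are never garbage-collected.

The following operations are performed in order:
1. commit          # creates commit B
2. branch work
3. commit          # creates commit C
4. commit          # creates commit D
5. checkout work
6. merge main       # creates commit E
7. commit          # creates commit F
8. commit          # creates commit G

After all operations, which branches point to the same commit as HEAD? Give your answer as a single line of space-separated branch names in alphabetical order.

After op 1 (commit): HEAD=main@B [main=B]
After op 2 (branch): HEAD=main@B [main=B work=B]
After op 3 (commit): HEAD=main@C [main=C work=B]
After op 4 (commit): HEAD=main@D [main=D work=B]
After op 5 (checkout): HEAD=work@B [main=D work=B]
After op 6 (merge): HEAD=work@E [main=D work=E]
After op 7 (commit): HEAD=work@F [main=D work=F]
After op 8 (commit): HEAD=work@G [main=D work=G]

Answer: work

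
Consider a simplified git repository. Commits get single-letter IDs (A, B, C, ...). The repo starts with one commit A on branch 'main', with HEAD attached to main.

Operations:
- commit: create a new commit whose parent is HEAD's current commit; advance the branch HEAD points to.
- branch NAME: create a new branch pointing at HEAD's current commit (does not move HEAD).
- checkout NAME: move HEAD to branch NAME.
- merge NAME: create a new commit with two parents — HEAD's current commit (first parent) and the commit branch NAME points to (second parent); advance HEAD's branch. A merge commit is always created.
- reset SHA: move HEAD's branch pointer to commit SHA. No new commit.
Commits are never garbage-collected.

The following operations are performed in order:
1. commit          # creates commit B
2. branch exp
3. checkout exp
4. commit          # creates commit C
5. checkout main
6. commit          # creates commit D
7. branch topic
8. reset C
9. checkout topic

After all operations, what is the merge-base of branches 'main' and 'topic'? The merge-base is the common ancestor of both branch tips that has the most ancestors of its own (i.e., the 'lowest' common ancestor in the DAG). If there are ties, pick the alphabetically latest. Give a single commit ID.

Answer: B

Derivation:
After op 1 (commit): HEAD=main@B [main=B]
After op 2 (branch): HEAD=main@B [exp=B main=B]
After op 3 (checkout): HEAD=exp@B [exp=B main=B]
After op 4 (commit): HEAD=exp@C [exp=C main=B]
After op 5 (checkout): HEAD=main@B [exp=C main=B]
After op 6 (commit): HEAD=main@D [exp=C main=D]
After op 7 (branch): HEAD=main@D [exp=C main=D topic=D]
After op 8 (reset): HEAD=main@C [exp=C main=C topic=D]
After op 9 (checkout): HEAD=topic@D [exp=C main=C topic=D]
ancestors(main=C): ['A', 'B', 'C']
ancestors(topic=D): ['A', 'B', 'D']
common: ['A', 'B']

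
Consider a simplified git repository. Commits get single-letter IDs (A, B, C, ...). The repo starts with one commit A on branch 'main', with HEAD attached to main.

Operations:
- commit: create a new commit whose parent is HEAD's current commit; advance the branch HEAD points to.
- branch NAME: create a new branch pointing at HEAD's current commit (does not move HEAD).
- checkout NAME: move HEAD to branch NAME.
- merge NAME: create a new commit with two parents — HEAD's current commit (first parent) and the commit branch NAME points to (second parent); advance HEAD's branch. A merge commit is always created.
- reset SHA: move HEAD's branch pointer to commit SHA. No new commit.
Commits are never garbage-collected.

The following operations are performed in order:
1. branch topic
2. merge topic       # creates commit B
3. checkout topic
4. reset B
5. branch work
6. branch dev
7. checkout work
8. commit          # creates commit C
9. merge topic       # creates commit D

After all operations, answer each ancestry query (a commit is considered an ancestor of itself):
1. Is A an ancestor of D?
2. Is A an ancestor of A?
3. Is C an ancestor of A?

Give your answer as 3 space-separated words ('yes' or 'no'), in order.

After op 1 (branch): HEAD=main@A [main=A topic=A]
After op 2 (merge): HEAD=main@B [main=B topic=A]
After op 3 (checkout): HEAD=topic@A [main=B topic=A]
After op 4 (reset): HEAD=topic@B [main=B topic=B]
After op 5 (branch): HEAD=topic@B [main=B topic=B work=B]
After op 6 (branch): HEAD=topic@B [dev=B main=B topic=B work=B]
After op 7 (checkout): HEAD=work@B [dev=B main=B topic=B work=B]
After op 8 (commit): HEAD=work@C [dev=B main=B topic=B work=C]
After op 9 (merge): HEAD=work@D [dev=B main=B topic=B work=D]
ancestors(D) = {A,B,C,D}; A in? yes
ancestors(A) = {A}; A in? yes
ancestors(A) = {A}; C in? no

Answer: yes yes no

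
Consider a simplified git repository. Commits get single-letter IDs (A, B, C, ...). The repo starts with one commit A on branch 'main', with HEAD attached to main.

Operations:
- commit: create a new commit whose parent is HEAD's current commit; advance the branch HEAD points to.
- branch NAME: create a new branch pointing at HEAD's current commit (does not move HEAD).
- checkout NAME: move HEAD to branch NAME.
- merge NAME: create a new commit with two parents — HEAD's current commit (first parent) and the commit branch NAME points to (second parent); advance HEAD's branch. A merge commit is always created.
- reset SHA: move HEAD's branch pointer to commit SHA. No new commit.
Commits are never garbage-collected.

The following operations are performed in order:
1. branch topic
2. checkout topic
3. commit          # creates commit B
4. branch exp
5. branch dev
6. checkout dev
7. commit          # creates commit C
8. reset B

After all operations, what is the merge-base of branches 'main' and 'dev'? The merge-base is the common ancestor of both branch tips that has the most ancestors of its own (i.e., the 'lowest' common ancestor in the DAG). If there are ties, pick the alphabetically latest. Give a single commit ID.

After op 1 (branch): HEAD=main@A [main=A topic=A]
After op 2 (checkout): HEAD=topic@A [main=A topic=A]
After op 3 (commit): HEAD=topic@B [main=A topic=B]
After op 4 (branch): HEAD=topic@B [exp=B main=A topic=B]
After op 5 (branch): HEAD=topic@B [dev=B exp=B main=A topic=B]
After op 6 (checkout): HEAD=dev@B [dev=B exp=B main=A topic=B]
After op 7 (commit): HEAD=dev@C [dev=C exp=B main=A topic=B]
After op 8 (reset): HEAD=dev@B [dev=B exp=B main=A topic=B]
ancestors(main=A): ['A']
ancestors(dev=B): ['A', 'B']
common: ['A']

Answer: A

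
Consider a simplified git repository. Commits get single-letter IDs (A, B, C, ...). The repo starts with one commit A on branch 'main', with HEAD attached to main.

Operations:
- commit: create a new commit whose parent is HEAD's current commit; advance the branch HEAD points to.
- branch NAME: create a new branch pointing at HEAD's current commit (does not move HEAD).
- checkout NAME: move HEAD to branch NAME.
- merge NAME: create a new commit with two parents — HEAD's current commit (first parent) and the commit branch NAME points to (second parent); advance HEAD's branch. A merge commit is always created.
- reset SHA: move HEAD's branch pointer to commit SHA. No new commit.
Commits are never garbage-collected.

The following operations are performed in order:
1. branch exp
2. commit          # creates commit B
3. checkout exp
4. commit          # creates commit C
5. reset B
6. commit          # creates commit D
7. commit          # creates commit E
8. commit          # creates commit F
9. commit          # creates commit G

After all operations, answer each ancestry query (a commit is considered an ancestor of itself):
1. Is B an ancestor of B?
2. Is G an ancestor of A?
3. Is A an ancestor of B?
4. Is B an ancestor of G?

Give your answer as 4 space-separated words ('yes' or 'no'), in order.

Answer: yes no yes yes

Derivation:
After op 1 (branch): HEAD=main@A [exp=A main=A]
After op 2 (commit): HEAD=main@B [exp=A main=B]
After op 3 (checkout): HEAD=exp@A [exp=A main=B]
After op 4 (commit): HEAD=exp@C [exp=C main=B]
After op 5 (reset): HEAD=exp@B [exp=B main=B]
After op 6 (commit): HEAD=exp@D [exp=D main=B]
After op 7 (commit): HEAD=exp@E [exp=E main=B]
After op 8 (commit): HEAD=exp@F [exp=F main=B]
After op 9 (commit): HEAD=exp@G [exp=G main=B]
ancestors(B) = {A,B}; B in? yes
ancestors(A) = {A}; G in? no
ancestors(B) = {A,B}; A in? yes
ancestors(G) = {A,B,D,E,F,G}; B in? yes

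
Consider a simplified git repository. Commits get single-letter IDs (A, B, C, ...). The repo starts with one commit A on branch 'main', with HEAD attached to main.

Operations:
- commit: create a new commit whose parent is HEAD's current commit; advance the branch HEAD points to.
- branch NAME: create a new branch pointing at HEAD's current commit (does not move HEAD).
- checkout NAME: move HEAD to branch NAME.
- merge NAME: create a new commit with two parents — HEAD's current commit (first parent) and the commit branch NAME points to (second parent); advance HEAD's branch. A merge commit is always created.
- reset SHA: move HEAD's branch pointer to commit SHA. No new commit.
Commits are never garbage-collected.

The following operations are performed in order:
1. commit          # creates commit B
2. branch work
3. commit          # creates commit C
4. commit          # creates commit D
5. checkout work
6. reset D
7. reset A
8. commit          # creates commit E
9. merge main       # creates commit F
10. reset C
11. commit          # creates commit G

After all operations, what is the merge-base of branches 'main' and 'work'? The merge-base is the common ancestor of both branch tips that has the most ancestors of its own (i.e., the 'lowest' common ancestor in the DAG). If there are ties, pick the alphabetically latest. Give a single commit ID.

After op 1 (commit): HEAD=main@B [main=B]
After op 2 (branch): HEAD=main@B [main=B work=B]
After op 3 (commit): HEAD=main@C [main=C work=B]
After op 4 (commit): HEAD=main@D [main=D work=B]
After op 5 (checkout): HEAD=work@B [main=D work=B]
After op 6 (reset): HEAD=work@D [main=D work=D]
After op 7 (reset): HEAD=work@A [main=D work=A]
After op 8 (commit): HEAD=work@E [main=D work=E]
After op 9 (merge): HEAD=work@F [main=D work=F]
After op 10 (reset): HEAD=work@C [main=D work=C]
After op 11 (commit): HEAD=work@G [main=D work=G]
ancestors(main=D): ['A', 'B', 'C', 'D']
ancestors(work=G): ['A', 'B', 'C', 'G']
common: ['A', 'B', 'C']

Answer: C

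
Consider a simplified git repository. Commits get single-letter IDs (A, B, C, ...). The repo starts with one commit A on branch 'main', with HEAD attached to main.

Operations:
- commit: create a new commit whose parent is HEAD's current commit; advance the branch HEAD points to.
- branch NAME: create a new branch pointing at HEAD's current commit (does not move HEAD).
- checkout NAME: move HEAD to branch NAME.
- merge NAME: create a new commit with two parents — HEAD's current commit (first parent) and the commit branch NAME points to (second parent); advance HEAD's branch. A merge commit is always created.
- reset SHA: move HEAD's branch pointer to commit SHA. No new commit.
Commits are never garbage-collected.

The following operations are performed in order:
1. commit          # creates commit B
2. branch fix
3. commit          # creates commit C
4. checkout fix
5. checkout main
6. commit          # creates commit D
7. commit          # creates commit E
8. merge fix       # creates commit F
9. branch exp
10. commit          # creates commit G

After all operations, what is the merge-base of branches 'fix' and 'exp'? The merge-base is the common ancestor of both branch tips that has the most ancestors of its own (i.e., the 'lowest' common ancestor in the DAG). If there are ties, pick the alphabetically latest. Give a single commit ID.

Answer: B

Derivation:
After op 1 (commit): HEAD=main@B [main=B]
After op 2 (branch): HEAD=main@B [fix=B main=B]
After op 3 (commit): HEAD=main@C [fix=B main=C]
After op 4 (checkout): HEAD=fix@B [fix=B main=C]
After op 5 (checkout): HEAD=main@C [fix=B main=C]
After op 6 (commit): HEAD=main@D [fix=B main=D]
After op 7 (commit): HEAD=main@E [fix=B main=E]
After op 8 (merge): HEAD=main@F [fix=B main=F]
After op 9 (branch): HEAD=main@F [exp=F fix=B main=F]
After op 10 (commit): HEAD=main@G [exp=F fix=B main=G]
ancestors(fix=B): ['A', 'B']
ancestors(exp=F): ['A', 'B', 'C', 'D', 'E', 'F']
common: ['A', 'B']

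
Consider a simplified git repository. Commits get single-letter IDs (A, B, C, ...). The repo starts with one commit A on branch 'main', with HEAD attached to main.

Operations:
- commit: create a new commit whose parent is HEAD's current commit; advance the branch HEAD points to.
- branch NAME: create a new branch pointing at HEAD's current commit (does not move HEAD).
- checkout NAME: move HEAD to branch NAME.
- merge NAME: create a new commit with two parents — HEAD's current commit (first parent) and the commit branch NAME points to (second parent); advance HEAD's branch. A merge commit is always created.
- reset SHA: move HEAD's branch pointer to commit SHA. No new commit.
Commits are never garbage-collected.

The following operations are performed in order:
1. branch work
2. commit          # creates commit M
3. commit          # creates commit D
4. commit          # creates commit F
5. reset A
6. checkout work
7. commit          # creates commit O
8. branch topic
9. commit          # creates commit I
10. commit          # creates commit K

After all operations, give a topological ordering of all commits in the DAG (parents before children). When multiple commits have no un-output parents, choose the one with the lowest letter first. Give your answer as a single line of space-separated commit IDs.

Answer: A M D F O I K

Derivation:
After op 1 (branch): HEAD=main@A [main=A work=A]
After op 2 (commit): HEAD=main@M [main=M work=A]
After op 3 (commit): HEAD=main@D [main=D work=A]
After op 4 (commit): HEAD=main@F [main=F work=A]
After op 5 (reset): HEAD=main@A [main=A work=A]
After op 6 (checkout): HEAD=work@A [main=A work=A]
After op 7 (commit): HEAD=work@O [main=A work=O]
After op 8 (branch): HEAD=work@O [main=A topic=O work=O]
After op 9 (commit): HEAD=work@I [main=A topic=O work=I]
After op 10 (commit): HEAD=work@K [main=A topic=O work=K]
commit A: parents=[]
commit D: parents=['M']
commit F: parents=['D']
commit I: parents=['O']
commit K: parents=['I']
commit M: parents=['A']
commit O: parents=['A']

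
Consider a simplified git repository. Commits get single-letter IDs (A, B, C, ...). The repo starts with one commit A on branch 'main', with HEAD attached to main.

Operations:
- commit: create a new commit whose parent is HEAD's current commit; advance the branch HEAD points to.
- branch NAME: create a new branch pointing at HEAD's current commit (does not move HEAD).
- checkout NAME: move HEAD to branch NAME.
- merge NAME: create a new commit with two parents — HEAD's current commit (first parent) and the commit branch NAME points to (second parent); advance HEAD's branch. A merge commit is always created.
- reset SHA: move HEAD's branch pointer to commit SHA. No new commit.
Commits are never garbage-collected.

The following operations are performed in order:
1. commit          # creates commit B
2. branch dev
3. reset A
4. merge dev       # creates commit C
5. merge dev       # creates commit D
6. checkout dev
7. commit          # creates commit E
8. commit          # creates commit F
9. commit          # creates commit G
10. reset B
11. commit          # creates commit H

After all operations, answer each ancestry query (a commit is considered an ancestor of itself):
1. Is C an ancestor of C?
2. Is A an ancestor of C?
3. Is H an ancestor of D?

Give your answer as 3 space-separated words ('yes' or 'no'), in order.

Answer: yes yes no

Derivation:
After op 1 (commit): HEAD=main@B [main=B]
After op 2 (branch): HEAD=main@B [dev=B main=B]
After op 3 (reset): HEAD=main@A [dev=B main=A]
After op 4 (merge): HEAD=main@C [dev=B main=C]
After op 5 (merge): HEAD=main@D [dev=B main=D]
After op 6 (checkout): HEAD=dev@B [dev=B main=D]
After op 7 (commit): HEAD=dev@E [dev=E main=D]
After op 8 (commit): HEAD=dev@F [dev=F main=D]
After op 9 (commit): HEAD=dev@G [dev=G main=D]
After op 10 (reset): HEAD=dev@B [dev=B main=D]
After op 11 (commit): HEAD=dev@H [dev=H main=D]
ancestors(C) = {A,B,C}; C in? yes
ancestors(C) = {A,B,C}; A in? yes
ancestors(D) = {A,B,C,D}; H in? no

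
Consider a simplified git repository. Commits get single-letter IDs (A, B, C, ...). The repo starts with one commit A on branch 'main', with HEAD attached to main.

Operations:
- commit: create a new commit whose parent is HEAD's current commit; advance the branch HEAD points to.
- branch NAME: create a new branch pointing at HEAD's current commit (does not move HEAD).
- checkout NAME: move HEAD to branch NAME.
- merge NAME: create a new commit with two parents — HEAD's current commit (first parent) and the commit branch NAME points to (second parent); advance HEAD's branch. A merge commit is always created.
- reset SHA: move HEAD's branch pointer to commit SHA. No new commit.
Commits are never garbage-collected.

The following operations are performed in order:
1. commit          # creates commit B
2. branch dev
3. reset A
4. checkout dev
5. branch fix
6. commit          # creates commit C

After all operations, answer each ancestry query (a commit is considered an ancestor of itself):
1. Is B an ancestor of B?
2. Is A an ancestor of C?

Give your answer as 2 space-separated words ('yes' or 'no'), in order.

Answer: yes yes

Derivation:
After op 1 (commit): HEAD=main@B [main=B]
After op 2 (branch): HEAD=main@B [dev=B main=B]
After op 3 (reset): HEAD=main@A [dev=B main=A]
After op 4 (checkout): HEAD=dev@B [dev=B main=A]
After op 5 (branch): HEAD=dev@B [dev=B fix=B main=A]
After op 6 (commit): HEAD=dev@C [dev=C fix=B main=A]
ancestors(B) = {A,B}; B in? yes
ancestors(C) = {A,B,C}; A in? yes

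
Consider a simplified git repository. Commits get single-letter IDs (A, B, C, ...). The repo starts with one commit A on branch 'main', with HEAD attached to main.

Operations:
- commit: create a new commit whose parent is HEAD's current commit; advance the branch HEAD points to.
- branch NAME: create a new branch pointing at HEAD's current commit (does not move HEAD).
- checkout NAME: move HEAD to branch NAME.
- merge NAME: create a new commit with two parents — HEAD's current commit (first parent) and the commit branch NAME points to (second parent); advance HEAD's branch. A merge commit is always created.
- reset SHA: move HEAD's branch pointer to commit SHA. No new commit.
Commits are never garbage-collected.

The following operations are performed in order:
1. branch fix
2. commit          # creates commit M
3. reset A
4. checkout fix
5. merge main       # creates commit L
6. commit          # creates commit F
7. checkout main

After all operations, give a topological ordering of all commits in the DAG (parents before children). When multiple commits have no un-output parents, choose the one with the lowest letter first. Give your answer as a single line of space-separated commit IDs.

Answer: A L F M

Derivation:
After op 1 (branch): HEAD=main@A [fix=A main=A]
After op 2 (commit): HEAD=main@M [fix=A main=M]
After op 3 (reset): HEAD=main@A [fix=A main=A]
After op 4 (checkout): HEAD=fix@A [fix=A main=A]
After op 5 (merge): HEAD=fix@L [fix=L main=A]
After op 6 (commit): HEAD=fix@F [fix=F main=A]
After op 7 (checkout): HEAD=main@A [fix=F main=A]
commit A: parents=[]
commit F: parents=['L']
commit L: parents=['A', 'A']
commit M: parents=['A']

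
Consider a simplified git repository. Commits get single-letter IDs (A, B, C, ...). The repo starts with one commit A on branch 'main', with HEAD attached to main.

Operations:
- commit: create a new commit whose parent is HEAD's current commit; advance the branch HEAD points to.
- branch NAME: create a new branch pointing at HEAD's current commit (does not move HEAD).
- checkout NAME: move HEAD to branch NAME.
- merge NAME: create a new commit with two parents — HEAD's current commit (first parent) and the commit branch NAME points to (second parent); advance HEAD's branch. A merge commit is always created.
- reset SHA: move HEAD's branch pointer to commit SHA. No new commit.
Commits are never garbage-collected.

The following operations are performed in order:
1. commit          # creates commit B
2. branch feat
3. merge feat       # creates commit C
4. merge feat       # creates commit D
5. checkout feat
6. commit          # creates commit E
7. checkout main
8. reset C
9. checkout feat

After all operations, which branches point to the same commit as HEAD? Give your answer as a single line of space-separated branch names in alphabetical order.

Answer: feat

Derivation:
After op 1 (commit): HEAD=main@B [main=B]
After op 2 (branch): HEAD=main@B [feat=B main=B]
After op 3 (merge): HEAD=main@C [feat=B main=C]
After op 4 (merge): HEAD=main@D [feat=B main=D]
After op 5 (checkout): HEAD=feat@B [feat=B main=D]
After op 6 (commit): HEAD=feat@E [feat=E main=D]
After op 7 (checkout): HEAD=main@D [feat=E main=D]
After op 8 (reset): HEAD=main@C [feat=E main=C]
After op 9 (checkout): HEAD=feat@E [feat=E main=C]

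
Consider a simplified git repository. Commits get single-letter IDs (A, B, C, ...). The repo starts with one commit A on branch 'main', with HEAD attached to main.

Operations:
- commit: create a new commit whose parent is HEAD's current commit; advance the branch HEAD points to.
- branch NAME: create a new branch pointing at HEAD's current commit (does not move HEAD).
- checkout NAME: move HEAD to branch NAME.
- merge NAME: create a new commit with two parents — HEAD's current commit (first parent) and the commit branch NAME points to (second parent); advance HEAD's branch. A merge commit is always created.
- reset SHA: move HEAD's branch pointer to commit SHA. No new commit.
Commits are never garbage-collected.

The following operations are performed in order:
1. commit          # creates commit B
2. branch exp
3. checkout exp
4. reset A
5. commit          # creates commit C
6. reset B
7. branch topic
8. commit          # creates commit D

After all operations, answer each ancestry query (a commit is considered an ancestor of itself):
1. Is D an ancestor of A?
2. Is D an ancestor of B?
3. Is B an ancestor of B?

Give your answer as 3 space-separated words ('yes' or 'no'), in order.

Answer: no no yes

Derivation:
After op 1 (commit): HEAD=main@B [main=B]
After op 2 (branch): HEAD=main@B [exp=B main=B]
After op 3 (checkout): HEAD=exp@B [exp=B main=B]
After op 4 (reset): HEAD=exp@A [exp=A main=B]
After op 5 (commit): HEAD=exp@C [exp=C main=B]
After op 6 (reset): HEAD=exp@B [exp=B main=B]
After op 7 (branch): HEAD=exp@B [exp=B main=B topic=B]
After op 8 (commit): HEAD=exp@D [exp=D main=B topic=B]
ancestors(A) = {A}; D in? no
ancestors(B) = {A,B}; D in? no
ancestors(B) = {A,B}; B in? yes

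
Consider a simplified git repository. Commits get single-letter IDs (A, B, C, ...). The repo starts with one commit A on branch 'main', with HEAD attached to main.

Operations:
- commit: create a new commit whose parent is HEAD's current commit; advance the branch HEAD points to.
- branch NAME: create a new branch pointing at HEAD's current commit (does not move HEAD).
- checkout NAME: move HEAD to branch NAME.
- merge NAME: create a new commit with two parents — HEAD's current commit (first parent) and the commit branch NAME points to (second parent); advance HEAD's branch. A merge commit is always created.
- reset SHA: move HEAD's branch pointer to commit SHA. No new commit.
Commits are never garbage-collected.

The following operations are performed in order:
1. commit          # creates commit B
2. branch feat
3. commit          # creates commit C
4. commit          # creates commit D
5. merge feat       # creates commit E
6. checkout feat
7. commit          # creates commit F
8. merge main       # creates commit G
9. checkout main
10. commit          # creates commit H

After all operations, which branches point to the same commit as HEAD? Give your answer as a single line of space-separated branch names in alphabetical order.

Answer: main

Derivation:
After op 1 (commit): HEAD=main@B [main=B]
After op 2 (branch): HEAD=main@B [feat=B main=B]
After op 3 (commit): HEAD=main@C [feat=B main=C]
After op 4 (commit): HEAD=main@D [feat=B main=D]
After op 5 (merge): HEAD=main@E [feat=B main=E]
After op 6 (checkout): HEAD=feat@B [feat=B main=E]
After op 7 (commit): HEAD=feat@F [feat=F main=E]
After op 8 (merge): HEAD=feat@G [feat=G main=E]
After op 9 (checkout): HEAD=main@E [feat=G main=E]
After op 10 (commit): HEAD=main@H [feat=G main=H]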